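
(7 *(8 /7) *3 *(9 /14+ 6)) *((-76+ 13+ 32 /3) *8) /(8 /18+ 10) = -6390.71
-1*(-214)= 214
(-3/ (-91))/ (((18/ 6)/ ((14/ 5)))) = 2/ 65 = 0.03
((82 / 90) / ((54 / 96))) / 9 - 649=-2364949 / 3645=-648.82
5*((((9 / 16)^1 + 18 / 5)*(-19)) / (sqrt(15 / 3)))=-6327*sqrt(5) / 80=-176.85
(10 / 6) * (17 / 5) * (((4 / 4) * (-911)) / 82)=-62.96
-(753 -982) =229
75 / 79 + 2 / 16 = 679 / 632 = 1.07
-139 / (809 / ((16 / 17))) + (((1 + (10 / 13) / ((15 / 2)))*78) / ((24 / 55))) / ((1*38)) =31511701 / 6271368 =5.02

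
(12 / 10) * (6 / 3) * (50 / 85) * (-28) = -672 / 17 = -39.53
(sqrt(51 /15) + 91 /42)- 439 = -2621 /6 + sqrt(85) /5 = -434.99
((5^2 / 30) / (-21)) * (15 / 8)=-25 / 336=-0.07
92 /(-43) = -92 /43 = -2.14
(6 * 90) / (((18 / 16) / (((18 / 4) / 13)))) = 2160 / 13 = 166.15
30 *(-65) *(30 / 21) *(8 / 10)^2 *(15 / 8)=-23400 / 7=-3342.86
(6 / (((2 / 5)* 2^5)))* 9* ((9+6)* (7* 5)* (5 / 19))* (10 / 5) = 354375 / 304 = 1165.71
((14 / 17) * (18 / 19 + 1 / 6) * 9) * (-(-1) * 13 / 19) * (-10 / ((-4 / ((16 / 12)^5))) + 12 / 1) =63286132 / 497097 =127.31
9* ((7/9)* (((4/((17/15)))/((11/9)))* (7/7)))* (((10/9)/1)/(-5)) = -840/187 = -4.49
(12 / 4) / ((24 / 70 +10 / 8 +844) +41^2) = 420 / 353723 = 0.00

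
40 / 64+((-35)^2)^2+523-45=12008829 / 8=1501103.62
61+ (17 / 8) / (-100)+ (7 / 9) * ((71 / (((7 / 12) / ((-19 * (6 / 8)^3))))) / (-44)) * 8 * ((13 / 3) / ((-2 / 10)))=-25768887 / 8800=-2928.28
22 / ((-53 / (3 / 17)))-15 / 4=-13779 / 3604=-3.82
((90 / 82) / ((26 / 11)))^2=245025 / 1136356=0.22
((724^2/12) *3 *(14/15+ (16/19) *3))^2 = 16695064913659456/81225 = 205540965388.24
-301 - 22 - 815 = -1138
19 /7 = 2.71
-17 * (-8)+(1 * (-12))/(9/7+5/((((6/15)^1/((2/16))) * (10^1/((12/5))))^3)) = 4872568/38463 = 126.68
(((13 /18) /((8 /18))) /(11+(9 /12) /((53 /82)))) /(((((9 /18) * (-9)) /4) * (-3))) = 1378 /34803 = 0.04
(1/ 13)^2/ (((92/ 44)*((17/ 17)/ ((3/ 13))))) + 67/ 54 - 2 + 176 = 478176635/ 2728674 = 175.24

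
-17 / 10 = -1.70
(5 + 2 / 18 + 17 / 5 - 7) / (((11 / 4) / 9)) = 272 / 55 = 4.95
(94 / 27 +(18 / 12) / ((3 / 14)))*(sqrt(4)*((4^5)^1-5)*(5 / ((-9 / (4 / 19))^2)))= 46140320 / 789507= 58.44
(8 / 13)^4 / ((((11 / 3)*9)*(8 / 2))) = 1024 / 942513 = 0.00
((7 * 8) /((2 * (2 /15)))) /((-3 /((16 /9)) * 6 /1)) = -560 /27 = -20.74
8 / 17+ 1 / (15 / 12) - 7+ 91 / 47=-15154 / 3995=-3.79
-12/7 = -1.71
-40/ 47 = -0.85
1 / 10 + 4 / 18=29 / 90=0.32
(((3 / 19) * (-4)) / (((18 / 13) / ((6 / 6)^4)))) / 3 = -26 / 171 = -0.15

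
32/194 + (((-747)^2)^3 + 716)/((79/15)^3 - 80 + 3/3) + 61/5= 284406243853536651839133/109810790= 2589966285221485.54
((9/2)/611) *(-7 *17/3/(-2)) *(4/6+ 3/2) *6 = 357/188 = 1.90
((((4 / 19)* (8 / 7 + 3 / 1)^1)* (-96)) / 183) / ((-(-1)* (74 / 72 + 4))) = -133632 / 1468453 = -0.09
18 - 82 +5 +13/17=-990/17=-58.24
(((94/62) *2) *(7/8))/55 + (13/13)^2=7149/6820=1.05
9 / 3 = 3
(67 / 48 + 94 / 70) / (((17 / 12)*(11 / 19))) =87419 / 26180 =3.34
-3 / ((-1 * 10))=3 / 10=0.30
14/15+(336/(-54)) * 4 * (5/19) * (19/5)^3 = -358.46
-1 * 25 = -25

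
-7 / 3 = -2.33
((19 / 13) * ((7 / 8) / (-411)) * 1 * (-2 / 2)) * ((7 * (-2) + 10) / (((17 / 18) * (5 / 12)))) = -4788 / 151385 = -0.03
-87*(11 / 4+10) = -4437 / 4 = -1109.25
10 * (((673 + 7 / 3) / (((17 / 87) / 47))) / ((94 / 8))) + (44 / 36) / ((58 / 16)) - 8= 613357760 / 4437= 138237.04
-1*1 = -1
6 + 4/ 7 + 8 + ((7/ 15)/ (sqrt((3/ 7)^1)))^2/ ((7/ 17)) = 15.81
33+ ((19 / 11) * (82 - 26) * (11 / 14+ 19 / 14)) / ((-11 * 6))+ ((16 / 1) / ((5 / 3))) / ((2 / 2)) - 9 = 30.46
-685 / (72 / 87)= -827.71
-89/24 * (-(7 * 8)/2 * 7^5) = 10470761/6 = 1745126.83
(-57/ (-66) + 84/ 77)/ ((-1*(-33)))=43/ 726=0.06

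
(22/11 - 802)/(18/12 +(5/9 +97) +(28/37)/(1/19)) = -532800/75547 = -7.05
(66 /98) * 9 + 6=591 /49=12.06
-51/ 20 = -2.55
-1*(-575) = 575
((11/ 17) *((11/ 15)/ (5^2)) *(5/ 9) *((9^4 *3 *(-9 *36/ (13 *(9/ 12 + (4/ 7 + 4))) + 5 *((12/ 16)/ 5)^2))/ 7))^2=3903852410887695893649/ 212526532036000000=18368.78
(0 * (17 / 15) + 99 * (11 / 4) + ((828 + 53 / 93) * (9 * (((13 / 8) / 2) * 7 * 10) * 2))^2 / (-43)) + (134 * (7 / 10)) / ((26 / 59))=-719122439550637541 / 42975920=-16733148226.98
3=3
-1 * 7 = -7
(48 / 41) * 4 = 192 / 41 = 4.68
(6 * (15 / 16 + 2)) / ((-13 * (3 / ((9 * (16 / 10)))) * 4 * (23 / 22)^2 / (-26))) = 38.70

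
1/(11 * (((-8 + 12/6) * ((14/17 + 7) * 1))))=-17/8778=-0.00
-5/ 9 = -0.56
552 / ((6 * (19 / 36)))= 3312 / 19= 174.32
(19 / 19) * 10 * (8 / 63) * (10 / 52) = 200 / 819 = 0.24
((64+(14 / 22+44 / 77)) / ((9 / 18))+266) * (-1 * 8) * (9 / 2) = -1098864 / 77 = -14270.96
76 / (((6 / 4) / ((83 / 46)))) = 6308 / 69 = 91.42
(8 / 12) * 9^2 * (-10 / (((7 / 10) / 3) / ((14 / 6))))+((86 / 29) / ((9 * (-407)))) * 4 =-573626144 / 106227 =-5400.00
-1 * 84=-84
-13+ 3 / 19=-244 / 19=-12.84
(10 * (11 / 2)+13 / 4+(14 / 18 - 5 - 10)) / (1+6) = 1585 / 252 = 6.29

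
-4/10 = -2/5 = -0.40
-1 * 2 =-2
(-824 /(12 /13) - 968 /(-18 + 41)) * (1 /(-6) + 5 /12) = -233.69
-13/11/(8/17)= -221/88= -2.51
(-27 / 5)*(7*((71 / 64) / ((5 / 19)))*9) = -2294649 / 1600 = -1434.16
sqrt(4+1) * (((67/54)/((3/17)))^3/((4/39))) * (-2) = -19209432047 * sqrt(5)/2834352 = -15154.64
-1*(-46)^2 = -2116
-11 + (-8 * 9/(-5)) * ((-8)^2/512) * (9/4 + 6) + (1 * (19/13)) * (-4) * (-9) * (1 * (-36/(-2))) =247241/260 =950.93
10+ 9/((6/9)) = 47/2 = 23.50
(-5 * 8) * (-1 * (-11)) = -440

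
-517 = -517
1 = 1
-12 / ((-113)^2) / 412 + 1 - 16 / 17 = 0.06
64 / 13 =4.92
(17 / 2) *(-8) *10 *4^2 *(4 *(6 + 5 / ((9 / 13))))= -5178880 / 9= -575431.11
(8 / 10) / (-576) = -1 / 720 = -0.00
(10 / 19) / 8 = 5 / 76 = 0.07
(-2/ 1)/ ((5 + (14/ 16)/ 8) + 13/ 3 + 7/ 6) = -128/ 679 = -0.19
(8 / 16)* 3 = 3 / 2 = 1.50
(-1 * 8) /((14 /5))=-20 /7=-2.86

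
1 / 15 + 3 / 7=52 / 105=0.50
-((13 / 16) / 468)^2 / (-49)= 0.00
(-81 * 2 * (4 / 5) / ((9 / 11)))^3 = -496793088 / 125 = -3974344.70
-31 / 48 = -0.65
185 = 185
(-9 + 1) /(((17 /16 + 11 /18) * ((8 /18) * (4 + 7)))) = -2592 /2651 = -0.98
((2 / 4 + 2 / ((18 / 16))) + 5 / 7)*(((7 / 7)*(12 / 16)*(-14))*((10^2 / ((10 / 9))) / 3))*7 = -13195 / 2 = -6597.50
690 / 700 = 69 / 70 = 0.99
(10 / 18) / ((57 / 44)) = 220 / 513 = 0.43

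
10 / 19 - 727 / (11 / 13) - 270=-235889 / 209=-1128.66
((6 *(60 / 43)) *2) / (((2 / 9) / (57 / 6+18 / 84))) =220320 / 301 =731.96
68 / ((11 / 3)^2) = 612 / 121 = 5.06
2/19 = 0.11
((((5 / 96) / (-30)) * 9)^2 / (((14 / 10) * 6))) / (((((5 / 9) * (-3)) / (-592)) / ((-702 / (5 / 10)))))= -14.49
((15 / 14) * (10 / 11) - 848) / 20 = -65221 / 1540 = -42.35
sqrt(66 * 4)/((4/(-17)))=-17 * sqrt(66)/2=-69.05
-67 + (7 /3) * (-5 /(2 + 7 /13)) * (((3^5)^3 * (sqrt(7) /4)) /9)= -80601885 * sqrt(7) /44 - 67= -4846715.70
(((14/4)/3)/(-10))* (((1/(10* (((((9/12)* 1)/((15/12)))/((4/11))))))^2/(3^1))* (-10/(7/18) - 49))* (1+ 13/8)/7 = 523/130680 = 0.00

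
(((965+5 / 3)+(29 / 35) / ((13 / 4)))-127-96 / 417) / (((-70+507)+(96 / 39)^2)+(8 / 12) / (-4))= 4142290022 / 2184837445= 1.90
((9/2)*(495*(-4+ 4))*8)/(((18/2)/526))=0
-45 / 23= -1.96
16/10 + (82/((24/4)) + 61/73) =17632/1095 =16.10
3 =3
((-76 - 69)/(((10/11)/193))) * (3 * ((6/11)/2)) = -50373/2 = -25186.50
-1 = -1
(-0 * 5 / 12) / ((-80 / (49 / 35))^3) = 0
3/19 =0.16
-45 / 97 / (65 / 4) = -36 / 1261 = -0.03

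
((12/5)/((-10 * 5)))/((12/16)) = -8/125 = -0.06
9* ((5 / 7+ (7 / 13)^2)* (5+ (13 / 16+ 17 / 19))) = 5450247 / 89908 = 60.62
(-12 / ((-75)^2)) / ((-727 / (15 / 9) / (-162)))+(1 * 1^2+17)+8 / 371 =607563538 / 33714625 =18.02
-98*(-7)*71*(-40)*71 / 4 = -34581260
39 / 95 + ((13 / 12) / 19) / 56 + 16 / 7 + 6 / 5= 35543 / 9120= 3.90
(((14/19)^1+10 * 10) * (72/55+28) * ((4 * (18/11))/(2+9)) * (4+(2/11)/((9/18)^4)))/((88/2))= 20195136/73205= 275.87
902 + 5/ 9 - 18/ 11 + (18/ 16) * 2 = 357655/ 396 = 903.17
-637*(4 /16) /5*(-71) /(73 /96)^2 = 104203008 /26645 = 3910.79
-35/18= -1.94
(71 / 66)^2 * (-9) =-5041 / 484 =-10.42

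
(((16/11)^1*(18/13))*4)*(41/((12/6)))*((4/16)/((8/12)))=8856/143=61.93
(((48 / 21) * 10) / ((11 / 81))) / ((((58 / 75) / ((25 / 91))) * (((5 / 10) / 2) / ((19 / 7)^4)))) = 6333600600000 / 487890403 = 12981.61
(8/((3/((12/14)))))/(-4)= -4/7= -0.57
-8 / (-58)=4 / 29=0.14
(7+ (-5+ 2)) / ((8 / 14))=7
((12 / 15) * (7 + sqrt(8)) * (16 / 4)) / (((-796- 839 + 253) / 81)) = -4536 / 3455- 1296 * sqrt(2) / 3455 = -1.84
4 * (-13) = -52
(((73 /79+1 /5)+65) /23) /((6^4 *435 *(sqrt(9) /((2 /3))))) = 26119 /23047918200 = 0.00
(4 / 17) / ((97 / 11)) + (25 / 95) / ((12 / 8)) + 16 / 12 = 144322 / 93993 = 1.54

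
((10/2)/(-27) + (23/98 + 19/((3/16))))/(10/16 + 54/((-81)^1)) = -2433.19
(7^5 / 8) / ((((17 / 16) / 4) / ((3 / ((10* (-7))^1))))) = -28812 / 85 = -338.96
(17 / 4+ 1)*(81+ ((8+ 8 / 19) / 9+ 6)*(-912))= -131131 / 4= -32782.75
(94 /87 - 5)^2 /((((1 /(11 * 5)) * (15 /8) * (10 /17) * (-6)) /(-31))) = 1348161914 /340605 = 3958.14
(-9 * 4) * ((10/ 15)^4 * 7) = -448/ 9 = -49.78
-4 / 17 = -0.24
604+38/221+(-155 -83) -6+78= 96836/221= 438.17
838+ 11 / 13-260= 7525 / 13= 578.85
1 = 1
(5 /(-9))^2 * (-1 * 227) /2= -5675 /162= -35.03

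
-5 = -5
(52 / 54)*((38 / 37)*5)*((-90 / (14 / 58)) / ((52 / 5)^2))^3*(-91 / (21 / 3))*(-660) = -1738105.42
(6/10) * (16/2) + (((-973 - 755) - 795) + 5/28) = -352523/140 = -2518.02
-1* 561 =-561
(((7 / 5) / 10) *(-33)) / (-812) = 33 / 5800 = 0.01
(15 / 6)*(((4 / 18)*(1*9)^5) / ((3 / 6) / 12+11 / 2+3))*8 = 1259712 / 41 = 30724.68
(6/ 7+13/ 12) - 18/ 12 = 37/ 84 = 0.44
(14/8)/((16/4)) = 7/16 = 0.44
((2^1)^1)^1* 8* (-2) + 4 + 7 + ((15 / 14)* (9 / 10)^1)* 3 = -507 / 28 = -18.11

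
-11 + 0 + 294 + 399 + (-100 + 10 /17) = 9904 /17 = 582.59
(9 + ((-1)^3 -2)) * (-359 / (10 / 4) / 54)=-15.96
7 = 7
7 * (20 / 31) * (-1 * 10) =-1400 / 31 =-45.16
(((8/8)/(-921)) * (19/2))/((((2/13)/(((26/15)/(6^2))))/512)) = -205504/124335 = -1.65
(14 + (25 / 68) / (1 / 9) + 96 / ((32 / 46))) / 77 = 10561 / 5236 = 2.02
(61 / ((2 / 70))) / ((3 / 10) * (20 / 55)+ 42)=117425 / 2316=50.70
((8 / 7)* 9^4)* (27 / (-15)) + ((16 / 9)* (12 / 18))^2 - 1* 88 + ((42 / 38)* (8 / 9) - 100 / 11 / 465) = -2245353684212 / 165311685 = -13582.55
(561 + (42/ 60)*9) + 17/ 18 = 568.24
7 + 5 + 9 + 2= 23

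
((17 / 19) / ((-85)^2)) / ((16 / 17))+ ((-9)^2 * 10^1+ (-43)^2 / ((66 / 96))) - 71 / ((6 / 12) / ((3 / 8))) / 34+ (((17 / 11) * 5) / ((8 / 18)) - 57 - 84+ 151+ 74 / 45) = 45112119493 / 12790800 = 3526.92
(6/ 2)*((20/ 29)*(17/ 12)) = 85/ 29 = 2.93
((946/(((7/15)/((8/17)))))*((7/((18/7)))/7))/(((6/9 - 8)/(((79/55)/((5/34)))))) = -27176/55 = -494.11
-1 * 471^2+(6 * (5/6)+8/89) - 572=-19794304/89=-222407.91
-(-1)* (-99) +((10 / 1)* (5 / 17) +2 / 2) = -1616 / 17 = -95.06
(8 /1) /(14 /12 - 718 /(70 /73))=-1680 /156997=-0.01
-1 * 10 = -10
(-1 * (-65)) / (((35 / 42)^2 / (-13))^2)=2847312 / 125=22778.50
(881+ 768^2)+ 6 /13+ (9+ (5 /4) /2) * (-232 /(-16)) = 122895765 /208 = 590845.02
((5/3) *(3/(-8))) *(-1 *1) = 5/8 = 0.62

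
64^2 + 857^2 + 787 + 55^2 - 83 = 742274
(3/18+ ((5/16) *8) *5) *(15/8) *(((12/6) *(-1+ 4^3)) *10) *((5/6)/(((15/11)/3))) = 109725/2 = 54862.50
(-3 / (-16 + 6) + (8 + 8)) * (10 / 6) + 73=601 / 6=100.17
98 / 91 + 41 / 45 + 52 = 31583 / 585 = 53.99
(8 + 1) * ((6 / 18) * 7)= 21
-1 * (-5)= 5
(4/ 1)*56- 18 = 206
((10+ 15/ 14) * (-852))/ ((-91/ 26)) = 132060/ 49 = 2695.10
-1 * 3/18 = -1/6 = -0.17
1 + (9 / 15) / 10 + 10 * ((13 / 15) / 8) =643 / 300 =2.14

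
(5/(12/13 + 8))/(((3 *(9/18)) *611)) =5/8178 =0.00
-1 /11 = -0.09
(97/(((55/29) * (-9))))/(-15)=2813/7425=0.38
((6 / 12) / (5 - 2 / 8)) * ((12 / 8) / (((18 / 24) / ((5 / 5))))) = 4 / 19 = 0.21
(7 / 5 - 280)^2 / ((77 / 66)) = 1663242 / 25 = 66529.68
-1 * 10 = -10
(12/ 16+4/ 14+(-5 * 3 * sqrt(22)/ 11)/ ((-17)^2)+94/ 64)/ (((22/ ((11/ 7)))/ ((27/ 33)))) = 459/ 3136 - 135 * sqrt(22)/ 489566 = 0.15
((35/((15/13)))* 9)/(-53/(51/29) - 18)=-13923/2455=-5.67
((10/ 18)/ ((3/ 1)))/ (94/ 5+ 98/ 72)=100/ 10887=0.01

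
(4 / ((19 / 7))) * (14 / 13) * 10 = 3920 / 247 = 15.87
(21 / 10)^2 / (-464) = -0.01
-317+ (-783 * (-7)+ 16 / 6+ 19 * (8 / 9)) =46652 / 9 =5183.56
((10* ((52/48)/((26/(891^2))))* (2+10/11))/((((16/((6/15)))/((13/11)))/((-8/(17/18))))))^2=16761360036096/289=57997785592.03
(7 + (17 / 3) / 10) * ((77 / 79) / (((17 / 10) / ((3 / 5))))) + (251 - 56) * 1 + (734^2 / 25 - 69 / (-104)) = 75941434787 / 3491800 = 21748.51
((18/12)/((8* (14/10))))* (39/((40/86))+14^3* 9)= 1486791/448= 3318.73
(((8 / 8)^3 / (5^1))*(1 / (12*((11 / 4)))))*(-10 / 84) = -1 / 1386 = -0.00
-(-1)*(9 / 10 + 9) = 99 / 10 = 9.90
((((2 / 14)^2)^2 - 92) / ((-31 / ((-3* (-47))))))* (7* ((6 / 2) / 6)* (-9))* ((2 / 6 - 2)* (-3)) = -1401553395 / 21266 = -65905.83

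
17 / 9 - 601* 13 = -70300 / 9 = -7811.11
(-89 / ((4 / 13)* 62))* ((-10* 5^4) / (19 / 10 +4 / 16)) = 18078125 / 1333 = 13561.98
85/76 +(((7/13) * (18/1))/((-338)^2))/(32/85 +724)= 46266825575/41367980888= 1.12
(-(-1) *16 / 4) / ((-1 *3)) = -4 / 3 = -1.33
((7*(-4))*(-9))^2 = 63504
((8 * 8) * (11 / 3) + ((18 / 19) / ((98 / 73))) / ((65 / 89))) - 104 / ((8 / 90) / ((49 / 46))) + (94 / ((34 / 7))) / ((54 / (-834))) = -278875253003 / 212952285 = -1309.57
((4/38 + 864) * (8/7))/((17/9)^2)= 10638864/38437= 276.79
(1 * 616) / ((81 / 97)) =59752 / 81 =737.68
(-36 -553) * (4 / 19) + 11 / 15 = -1849 / 15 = -123.27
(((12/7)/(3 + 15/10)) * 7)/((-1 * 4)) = -2/3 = -0.67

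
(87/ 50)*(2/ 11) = 87/ 275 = 0.32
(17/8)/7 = 17/56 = 0.30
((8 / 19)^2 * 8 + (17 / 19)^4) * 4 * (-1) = -1073412 / 130321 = -8.24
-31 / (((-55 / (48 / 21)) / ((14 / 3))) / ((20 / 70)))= 1984 / 1155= 1.72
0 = 0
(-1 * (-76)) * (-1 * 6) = -456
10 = 10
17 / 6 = 2.83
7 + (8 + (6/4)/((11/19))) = 387/22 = 17.59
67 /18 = 3.72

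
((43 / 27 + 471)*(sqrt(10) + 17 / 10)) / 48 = 5423 / 324 + 1595*sqrt(10) / 162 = 47.87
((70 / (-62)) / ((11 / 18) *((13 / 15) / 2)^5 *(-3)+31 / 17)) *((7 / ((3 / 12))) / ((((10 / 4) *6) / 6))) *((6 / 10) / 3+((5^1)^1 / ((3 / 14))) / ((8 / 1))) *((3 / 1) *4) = -741597120000 / 2815539071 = -263.39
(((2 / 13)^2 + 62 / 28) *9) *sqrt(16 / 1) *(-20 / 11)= -1906200 / 13013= -146.48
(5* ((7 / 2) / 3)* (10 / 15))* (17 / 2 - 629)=-43435 / 18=-2413.06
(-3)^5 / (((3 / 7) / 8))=-4536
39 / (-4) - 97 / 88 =-955 / 88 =-10.85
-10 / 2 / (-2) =5 / 2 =2.50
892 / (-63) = -892 / 63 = -14.16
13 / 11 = 1.18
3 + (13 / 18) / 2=121 / 36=3.36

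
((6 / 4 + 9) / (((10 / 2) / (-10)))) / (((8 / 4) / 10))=-105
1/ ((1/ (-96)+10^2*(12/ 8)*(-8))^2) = 9216/ 13271270401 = 0.00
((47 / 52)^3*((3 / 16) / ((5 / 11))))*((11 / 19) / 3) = 12562583 / 213724160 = 0.06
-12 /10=-6 /5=-1.20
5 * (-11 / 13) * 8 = -440 / 13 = -33.85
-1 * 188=-188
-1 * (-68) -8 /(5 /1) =332 /5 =66.40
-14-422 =-436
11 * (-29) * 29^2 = -268279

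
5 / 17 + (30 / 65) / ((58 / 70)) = 5455 / 6409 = 0.85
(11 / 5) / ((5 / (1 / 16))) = 0.03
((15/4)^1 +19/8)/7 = 7/8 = 0.88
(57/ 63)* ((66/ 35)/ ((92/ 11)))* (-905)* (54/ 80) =-11235213/ 90160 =-124.61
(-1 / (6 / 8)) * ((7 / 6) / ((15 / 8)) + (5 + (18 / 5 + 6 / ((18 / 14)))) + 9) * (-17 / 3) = 14008 / 81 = 172.94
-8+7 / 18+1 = -119 / 18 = -6.61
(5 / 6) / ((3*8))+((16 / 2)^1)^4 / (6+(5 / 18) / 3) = 31852141 / 47376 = 672.33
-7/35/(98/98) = -0.20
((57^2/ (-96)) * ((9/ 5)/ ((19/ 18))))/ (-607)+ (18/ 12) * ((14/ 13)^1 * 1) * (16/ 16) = 1079781/ 631280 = 1.71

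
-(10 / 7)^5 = -100000 / 16807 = -5.95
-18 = -18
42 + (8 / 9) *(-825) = -2074 / 3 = -691.33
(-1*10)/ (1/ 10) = -100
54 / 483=18 / 161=0.11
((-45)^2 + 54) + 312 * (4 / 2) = 2703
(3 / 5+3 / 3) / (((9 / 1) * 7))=8 / 315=0.03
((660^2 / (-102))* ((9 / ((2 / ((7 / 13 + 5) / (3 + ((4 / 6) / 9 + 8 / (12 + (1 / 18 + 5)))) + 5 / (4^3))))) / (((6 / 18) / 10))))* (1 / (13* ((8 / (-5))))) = 245666334560625 / 5400136768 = 45492.61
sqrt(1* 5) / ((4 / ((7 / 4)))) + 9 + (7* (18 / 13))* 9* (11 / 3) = 7* sqrt(5) / 16 + 4275 / 13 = 329.82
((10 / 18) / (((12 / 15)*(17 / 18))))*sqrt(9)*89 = 6675 / 34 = 196.32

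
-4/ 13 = -0.31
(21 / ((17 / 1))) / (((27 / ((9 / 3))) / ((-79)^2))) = 43687 / 51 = 856.61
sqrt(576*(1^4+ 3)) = 48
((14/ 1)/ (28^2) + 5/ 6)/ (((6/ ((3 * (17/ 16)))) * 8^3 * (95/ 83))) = 201773/ 261488640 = 0.00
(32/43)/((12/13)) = 104/129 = 0.81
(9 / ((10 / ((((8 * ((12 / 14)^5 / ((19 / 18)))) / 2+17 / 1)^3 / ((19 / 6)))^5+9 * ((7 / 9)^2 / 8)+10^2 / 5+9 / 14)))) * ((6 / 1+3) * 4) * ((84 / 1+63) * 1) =6906519126833956161649969385080587850307212127801025920254710460684824073834607258643807902070952291709173689 / 37004874508459618624571790609868348158263868336539773534218285313212721807175878403832140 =186638090753559212666.88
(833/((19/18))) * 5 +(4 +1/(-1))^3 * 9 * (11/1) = 125757/19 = 6618.79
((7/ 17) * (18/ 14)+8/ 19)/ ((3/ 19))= 307/ 51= 6.02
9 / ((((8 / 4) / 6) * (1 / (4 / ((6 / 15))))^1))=270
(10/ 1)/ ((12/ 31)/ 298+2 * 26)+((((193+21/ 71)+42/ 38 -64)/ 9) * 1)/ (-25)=-0.39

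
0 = 0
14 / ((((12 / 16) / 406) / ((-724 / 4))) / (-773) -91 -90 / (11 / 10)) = -34991681648 / 431942771479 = -0.08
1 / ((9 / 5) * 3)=5 / 27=0.19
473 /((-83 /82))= -38786 /83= -467.30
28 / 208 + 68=3543 / 52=68.13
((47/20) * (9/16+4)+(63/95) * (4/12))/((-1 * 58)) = -66533/352640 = -0.19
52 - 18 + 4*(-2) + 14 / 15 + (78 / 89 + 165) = 257401 / 1335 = 192.81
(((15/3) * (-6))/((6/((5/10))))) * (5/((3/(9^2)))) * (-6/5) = 405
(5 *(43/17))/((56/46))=4945/476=10.39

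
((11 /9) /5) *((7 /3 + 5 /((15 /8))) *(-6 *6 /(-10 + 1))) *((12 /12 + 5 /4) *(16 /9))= 19.56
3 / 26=0.12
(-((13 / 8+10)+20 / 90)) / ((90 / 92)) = -19619 / 1620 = -12.11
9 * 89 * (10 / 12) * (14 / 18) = 3115 / 6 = 519.17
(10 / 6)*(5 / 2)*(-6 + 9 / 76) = -3725 / 152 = -24.51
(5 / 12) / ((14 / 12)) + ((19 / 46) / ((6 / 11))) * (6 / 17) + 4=12657 / 2737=4.62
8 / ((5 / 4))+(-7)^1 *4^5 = -35808 / 5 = -7161.60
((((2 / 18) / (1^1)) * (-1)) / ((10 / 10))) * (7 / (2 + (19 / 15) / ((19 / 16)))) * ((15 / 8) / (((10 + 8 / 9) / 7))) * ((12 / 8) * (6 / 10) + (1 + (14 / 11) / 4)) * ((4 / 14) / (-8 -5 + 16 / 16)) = 915 / 56672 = 0.02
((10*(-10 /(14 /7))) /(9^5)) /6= -25 /177147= -0.00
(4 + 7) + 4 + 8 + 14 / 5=129 / 5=25.80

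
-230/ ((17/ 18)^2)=-74520/ 289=-257.85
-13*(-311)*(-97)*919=-360405149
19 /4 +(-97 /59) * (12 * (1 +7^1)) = -36127 /236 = -153.08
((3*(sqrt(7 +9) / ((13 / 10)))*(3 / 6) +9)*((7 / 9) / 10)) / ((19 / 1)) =413 / 7410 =0.06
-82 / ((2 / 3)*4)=-123 / 4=-30.75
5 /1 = 5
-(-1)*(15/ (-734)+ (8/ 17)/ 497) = -120863/ 6201566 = -0.02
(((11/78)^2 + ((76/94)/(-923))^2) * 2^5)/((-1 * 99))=-0.01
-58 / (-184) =29 / 92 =0.32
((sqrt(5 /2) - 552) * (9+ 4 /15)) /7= -25576 /35+ 139 * sqrt(10) /210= -728.65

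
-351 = -351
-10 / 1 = -10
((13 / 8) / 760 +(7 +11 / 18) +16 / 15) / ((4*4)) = 94993 / 175104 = 0.54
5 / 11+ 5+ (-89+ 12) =-787 / 11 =-71.55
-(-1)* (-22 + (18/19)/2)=-409/19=-21.53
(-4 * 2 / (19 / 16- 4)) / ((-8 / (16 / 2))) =-128 / 45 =-2.84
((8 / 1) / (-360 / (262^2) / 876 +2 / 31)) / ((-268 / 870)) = -402.57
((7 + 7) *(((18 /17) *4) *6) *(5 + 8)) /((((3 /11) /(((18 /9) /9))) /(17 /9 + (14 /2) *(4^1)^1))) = 17233216 /153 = 112635.40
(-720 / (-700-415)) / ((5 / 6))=864 / 1115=0.77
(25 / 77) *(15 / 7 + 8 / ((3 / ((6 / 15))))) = 1685 / 1617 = 1.04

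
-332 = -332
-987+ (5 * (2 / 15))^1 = -2959 / 3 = -986.33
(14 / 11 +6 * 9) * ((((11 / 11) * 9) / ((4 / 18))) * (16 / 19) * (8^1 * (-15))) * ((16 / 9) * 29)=-128286720 / 11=-11662429.09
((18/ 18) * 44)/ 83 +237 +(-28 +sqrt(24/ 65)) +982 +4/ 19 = 2 * sqrt(390)/ 65 +1879375/ 1577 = 1192.35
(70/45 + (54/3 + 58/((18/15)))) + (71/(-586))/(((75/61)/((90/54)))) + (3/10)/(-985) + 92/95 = 16950439678/246757275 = 68.69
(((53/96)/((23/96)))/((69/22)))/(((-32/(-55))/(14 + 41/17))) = 2982045/143888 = 20.72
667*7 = 4669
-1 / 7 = -0.14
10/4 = 5/2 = 2.50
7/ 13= 0.54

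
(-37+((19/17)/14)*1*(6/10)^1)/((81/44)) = -967406/48195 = -20.07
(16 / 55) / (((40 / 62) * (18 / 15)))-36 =-35.62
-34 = -34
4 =4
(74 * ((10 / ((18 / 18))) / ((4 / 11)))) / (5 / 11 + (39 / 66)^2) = 984940 / 389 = 2531.98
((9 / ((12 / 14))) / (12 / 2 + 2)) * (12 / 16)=63 / 64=0.98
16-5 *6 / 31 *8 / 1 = 256 / 31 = 8.26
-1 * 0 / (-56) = 0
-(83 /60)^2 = -6889 /3600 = -1.91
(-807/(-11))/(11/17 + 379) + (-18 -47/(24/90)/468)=-402763771/22150128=-18.18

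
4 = 4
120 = 120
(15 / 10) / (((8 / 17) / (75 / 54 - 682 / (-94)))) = 124321 / 4512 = 27.55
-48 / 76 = -12 / 19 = -0.63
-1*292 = -292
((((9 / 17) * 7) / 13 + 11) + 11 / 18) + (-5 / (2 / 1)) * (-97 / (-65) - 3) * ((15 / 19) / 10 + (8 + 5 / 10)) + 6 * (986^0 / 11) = 37228241 / 831402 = 44.78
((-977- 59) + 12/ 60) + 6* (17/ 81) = -139663/ 135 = -1034.54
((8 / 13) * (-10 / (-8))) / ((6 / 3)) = 5 / 13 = 0.38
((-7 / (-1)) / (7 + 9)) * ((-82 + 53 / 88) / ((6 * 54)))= -50141 / 456192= -0.11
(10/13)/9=10/117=0.09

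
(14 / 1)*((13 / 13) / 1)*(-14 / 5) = -196 / 5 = -39.20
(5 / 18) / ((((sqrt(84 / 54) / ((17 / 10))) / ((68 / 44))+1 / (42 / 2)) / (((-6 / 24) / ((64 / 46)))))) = 67234405 / 6310716672 - 89568325*sqrt(14) / 3155358336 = -0.10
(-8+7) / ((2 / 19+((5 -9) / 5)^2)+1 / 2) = -950 / 1183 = -0.80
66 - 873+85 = -722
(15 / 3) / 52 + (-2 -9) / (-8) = 153 / 104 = 1.47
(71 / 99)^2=5041 / 9801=0.51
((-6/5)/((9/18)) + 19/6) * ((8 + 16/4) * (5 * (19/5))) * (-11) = -9614/5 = -1922.80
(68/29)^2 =4624/841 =5.50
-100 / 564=-25 / 141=-0.18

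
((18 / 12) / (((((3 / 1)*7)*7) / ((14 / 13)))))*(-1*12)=-12 / 91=-0.13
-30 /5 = -6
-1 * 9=-9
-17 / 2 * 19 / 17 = -19 / 2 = -9.50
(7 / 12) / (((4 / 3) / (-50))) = -21.88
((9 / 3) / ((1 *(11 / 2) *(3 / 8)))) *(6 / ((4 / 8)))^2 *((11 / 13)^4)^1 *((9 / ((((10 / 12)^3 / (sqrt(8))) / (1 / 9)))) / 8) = 165597696 *sqrt(2) / 3570125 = 65.60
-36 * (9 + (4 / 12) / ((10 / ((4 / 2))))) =-1632 / 5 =-326.40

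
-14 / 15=-0.93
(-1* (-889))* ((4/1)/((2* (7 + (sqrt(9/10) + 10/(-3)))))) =586740/1129 - 48006* sqrt(10)/1129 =385.24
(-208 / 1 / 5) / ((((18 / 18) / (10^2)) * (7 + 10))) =-4160 / 17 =-244.71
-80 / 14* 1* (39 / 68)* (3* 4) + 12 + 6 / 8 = -12651 / 476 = -26.58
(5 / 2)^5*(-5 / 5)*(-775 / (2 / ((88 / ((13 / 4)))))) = 26640625 / 26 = 1024639.42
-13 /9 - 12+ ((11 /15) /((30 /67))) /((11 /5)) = -127 /10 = -12.70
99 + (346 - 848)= -403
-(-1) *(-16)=-16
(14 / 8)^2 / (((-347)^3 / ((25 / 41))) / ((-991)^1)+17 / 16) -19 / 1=-520776676622 / 27409362663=-19.00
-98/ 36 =-49/ 18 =-2.72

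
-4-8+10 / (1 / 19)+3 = 181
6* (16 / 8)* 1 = 12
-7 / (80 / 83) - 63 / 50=-8.52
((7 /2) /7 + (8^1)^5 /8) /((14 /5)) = 40965 /28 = 1463.04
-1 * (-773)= 773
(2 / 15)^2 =4 / 225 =0.02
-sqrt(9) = -3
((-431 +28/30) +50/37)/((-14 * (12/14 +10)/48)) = 25046/185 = 135.38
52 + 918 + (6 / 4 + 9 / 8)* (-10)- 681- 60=811 / 4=202.75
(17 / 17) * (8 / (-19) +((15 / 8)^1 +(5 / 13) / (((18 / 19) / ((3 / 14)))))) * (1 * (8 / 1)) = 63943 / 5187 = 12.33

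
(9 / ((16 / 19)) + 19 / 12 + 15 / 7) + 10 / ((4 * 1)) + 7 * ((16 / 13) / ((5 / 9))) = 32.42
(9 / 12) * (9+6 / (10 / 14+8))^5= 216301065671853 / 3378385204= 64024.99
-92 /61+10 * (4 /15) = 212 /183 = 1.16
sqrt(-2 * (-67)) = sqrt(134) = 11.58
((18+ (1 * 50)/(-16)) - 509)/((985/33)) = -130449/7880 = -16.55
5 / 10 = 1 / 2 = 0.50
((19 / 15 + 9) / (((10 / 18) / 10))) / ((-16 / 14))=-1617 / 10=-161.70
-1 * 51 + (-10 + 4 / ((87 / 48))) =-1705 / 29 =-58.79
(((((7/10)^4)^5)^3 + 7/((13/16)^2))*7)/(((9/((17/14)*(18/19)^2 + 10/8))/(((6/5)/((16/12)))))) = 42382592002030573029791628644036727347591664749697954472025467881019/2440360000000000000000000000000000000000000000000000000000000000000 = 17.37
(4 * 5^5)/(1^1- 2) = -12500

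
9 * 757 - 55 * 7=6428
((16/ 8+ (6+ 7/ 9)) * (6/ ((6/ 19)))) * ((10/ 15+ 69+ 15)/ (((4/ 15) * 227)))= 953135/ 4086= 233.27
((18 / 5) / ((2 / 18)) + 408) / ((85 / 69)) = 151938 / 425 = 357.50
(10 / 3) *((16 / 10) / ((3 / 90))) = 160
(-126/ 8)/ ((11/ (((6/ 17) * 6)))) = -567/ 187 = -3.03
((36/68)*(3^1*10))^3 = 19683000/4913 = 4006.31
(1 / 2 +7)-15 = -15 / 2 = -7.50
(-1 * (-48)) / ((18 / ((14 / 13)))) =112 / 39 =2.87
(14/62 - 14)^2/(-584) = -182329/561224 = -0.32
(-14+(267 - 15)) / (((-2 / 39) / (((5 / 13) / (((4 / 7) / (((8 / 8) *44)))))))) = -137445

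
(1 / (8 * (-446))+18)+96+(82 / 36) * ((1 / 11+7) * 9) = 10179493 / 39248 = 259.36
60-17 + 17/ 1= 60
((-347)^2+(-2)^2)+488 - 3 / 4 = 483601 / 4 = 120900.25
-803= -803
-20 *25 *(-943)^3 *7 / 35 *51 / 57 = 1425555071900 / 19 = 75029214310.53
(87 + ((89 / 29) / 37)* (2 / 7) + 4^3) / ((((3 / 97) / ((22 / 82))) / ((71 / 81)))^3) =164395495541294163509 / 2475978665438439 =66396.17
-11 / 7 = -1.57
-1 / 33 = -0.03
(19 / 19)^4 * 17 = 17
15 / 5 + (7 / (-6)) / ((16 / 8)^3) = 137 / 48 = 2.85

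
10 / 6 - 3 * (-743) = 6692 / 3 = 2230.67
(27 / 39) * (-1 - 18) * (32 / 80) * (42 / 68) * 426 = -1529766 / 1105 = -1384.40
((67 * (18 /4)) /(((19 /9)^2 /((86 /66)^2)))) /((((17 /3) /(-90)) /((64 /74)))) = -43349139360 /27475349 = -1577.75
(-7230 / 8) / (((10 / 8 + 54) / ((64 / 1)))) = -231360 / 221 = -1046.88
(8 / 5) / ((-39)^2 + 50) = 8 / 7855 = 0.00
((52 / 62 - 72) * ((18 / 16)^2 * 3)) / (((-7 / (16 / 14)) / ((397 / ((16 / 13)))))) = 1383297669 / 97216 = 14229.12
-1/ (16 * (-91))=1/ 1456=0.00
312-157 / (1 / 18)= -2514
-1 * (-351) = 351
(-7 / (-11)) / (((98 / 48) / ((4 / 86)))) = 48 / 3311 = 0.01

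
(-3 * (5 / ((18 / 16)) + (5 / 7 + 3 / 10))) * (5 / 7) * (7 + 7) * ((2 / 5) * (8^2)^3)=-1803026432 / 105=-17171680.30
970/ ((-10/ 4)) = -388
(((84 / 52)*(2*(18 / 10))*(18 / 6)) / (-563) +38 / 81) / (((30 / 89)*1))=57794642 / 44462925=1.30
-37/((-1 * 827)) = 37/827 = 0.04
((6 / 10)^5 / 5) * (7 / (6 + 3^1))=189 / 15625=0.01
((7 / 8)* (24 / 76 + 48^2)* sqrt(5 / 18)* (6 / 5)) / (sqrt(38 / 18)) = 459711* sqrt(190) / 7220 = 877.66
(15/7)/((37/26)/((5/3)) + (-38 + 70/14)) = -650/9751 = -0.07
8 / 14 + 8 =8.57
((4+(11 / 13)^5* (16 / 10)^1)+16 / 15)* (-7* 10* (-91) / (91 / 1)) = 449168888 / 1113879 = 403.25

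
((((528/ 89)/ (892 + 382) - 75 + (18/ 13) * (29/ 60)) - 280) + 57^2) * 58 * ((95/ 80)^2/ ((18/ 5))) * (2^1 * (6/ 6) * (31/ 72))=532593640062713/ 9404688384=56630.65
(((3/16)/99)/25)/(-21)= -1/277200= -0.00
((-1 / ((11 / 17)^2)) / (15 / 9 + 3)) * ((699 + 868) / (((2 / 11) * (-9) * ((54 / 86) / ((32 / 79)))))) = 155784872 / 492723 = 316.17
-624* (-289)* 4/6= 120224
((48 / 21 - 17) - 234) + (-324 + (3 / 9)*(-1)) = -12034 / 21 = -573.05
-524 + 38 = -486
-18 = -18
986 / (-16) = -493 / 8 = -61.62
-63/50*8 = -252/25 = -10.08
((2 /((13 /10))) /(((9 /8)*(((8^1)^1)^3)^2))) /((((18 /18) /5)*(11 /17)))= 425 /10543104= 0.00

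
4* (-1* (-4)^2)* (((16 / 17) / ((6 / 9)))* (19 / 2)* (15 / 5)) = -43776 / 17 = -2575.06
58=58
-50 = -50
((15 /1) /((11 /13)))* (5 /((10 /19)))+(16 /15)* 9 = 19581 /110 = 178.01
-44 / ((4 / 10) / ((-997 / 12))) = 54835 / 6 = 9139.17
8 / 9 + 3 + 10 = 125 / 9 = 13.89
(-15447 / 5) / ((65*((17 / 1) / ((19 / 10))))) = -293493 / 55250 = -5.31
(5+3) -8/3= 16/3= 5.33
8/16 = 1/2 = 0.50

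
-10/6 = -5/3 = -1.67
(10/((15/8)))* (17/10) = 136/15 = 9.07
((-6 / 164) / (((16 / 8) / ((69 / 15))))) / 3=-23 / 820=-0.03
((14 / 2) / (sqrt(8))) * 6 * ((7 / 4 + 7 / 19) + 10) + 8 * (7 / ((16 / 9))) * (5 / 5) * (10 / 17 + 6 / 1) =19341 * sqrt(2) / 152 + 3528 / 17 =387.48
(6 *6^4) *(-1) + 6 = -7770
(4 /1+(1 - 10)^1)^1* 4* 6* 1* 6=-720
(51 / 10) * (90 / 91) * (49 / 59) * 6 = 19278 / 767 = 25.13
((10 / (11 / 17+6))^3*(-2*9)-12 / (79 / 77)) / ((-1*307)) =8319522828 / 34994580941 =0.24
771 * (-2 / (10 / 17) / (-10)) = 13107 / 50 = 262.14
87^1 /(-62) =-87 /62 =-1.40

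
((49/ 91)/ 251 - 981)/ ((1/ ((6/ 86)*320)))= -3072956160/ 140309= -21901.35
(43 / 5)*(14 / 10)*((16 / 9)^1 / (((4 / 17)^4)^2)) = 2099702989741 / 921600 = 2278323.56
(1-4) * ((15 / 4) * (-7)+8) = 219 / 4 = 54.75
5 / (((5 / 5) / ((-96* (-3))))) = 1440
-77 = -77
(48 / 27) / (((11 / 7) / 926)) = 103712 / 99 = 1047.60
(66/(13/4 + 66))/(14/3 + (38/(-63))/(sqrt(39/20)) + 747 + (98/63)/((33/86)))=458843616* sqrt(195)/8889030761629969 + 11210306411304/8889030761629969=0.00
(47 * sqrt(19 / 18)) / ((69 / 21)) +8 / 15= 8 / 15 +329 * sqrt(38) / 138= 15.23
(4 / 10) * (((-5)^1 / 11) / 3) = -2 / 33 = -0.06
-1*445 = -445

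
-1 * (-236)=236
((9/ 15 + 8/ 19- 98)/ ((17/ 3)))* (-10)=55278/ 323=171.14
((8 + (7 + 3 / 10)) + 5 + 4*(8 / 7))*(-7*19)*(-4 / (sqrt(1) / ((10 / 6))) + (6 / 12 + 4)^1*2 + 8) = -1025449 / 30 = -34181.63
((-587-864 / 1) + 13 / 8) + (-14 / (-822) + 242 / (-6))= -4898105 / 3288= -1489.69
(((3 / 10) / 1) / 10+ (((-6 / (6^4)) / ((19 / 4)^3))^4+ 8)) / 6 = 944525774004462053814403 / 705747776342063800800600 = 1.34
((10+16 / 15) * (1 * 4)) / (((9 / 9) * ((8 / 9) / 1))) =49.80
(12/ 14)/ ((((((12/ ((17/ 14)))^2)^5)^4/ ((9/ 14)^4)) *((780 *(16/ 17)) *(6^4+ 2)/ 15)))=280805607755268602048174614102036928492604365174417/ 759028673525308441177534781041203107753203269015432613255430766425781752369070369770851534897152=0.00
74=74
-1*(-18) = 18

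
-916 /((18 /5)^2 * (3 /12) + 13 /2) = -45800 /487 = -94.05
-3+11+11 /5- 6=21 /5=4.20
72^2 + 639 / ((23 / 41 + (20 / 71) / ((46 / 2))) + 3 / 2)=508244154 / 92539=5492.22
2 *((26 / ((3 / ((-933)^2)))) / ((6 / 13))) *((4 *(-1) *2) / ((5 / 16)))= -4184537344 / 5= -836907468.80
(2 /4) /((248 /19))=19 /496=0.04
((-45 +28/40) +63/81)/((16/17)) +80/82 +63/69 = -60228787/1357920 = -44.35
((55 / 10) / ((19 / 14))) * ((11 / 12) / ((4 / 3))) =847 / 304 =2.79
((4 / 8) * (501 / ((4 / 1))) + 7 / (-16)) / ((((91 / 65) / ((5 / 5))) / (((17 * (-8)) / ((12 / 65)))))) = -5497375 / 168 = -32722.47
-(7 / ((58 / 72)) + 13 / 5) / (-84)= 0.13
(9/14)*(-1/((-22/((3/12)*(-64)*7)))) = -3.27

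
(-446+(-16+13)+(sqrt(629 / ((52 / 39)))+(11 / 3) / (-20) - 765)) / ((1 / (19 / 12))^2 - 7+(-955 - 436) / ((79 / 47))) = 1.43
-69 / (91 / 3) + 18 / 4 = 405 / 182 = 2.23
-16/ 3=-5.33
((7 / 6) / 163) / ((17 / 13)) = 91 / 16626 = 0.01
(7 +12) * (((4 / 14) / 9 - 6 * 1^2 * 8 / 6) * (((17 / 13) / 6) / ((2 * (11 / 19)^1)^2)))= -29267353 / 1189188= -24.61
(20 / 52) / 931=5 / 12103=0.00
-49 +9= -40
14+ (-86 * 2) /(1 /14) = -2394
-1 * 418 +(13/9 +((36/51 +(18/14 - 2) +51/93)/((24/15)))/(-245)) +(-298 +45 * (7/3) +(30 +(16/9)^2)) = -8439389737/14641641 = -576.40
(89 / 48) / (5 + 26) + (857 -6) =1266377 / 1488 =851.06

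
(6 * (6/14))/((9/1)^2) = 2/63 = 0.03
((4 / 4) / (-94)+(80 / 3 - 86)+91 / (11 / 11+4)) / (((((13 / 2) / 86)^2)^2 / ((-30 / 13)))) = 50773735017728 / 17450771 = 2909541.08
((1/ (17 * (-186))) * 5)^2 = 25/ 9998244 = 0.00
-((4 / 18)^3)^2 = -64 / 531441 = -0.00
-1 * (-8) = 8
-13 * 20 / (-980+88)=65 / 223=0.29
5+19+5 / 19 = 461 / 19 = 24.26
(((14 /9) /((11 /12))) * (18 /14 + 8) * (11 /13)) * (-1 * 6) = -80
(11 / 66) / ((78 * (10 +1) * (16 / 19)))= 19 / 82368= 0.00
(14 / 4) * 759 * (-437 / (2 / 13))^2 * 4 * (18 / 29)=1543234429737 / 29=53214980335.76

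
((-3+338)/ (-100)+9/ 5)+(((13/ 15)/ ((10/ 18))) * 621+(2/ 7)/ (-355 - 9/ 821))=12333416413/ 12751550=967.21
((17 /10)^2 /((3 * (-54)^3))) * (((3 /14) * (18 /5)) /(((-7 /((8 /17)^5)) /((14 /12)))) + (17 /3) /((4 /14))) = -5912819669 /48738099816000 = -0.00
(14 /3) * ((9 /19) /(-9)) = -14 /57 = -0.25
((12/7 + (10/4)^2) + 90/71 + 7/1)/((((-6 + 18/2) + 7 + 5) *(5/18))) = 96807/24850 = 3.90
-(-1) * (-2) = -2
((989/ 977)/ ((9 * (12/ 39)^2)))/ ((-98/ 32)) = -167141/ 430857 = -0.39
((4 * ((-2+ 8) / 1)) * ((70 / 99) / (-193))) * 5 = -2800 / 6369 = -0.44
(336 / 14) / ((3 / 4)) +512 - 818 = -274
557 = 557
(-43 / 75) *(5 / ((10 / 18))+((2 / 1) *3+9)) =-344 / 25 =-13.76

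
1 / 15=0.07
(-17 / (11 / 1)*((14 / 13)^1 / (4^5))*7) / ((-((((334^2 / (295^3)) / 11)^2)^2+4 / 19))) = 9150416231375243949392237865478515625 / 169319991102912075980794405983347206144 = 0.05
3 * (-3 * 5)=-45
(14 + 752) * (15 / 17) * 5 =57450 / 17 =3379.41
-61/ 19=-3.21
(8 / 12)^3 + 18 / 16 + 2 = 739 / 216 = 3.42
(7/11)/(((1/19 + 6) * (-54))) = -133/68310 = -0.00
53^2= 2809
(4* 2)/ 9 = 0.89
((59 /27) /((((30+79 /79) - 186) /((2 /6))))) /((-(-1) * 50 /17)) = -1003 /627750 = -0.00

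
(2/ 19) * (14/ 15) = 28/ 285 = 0.10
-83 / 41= -2.02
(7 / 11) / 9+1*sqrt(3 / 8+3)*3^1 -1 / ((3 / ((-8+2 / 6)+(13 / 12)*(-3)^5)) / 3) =9*sqrt(6) / 4+107311 / 396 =276.50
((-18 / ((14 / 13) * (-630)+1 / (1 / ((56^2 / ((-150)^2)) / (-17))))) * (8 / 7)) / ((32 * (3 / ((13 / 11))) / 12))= 145445625 / 32471773642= 0.00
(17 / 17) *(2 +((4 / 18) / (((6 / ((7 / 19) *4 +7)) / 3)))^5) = 2.74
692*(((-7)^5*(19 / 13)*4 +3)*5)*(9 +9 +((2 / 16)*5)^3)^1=-10320482734745 / 1664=-6202213181.94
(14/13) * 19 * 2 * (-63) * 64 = -2145024/13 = -165001.85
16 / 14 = 1.14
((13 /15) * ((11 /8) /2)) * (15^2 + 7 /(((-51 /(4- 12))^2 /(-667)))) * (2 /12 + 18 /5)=4628083031 /18727200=247.13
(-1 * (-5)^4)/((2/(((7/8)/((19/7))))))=-30625/304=-100.74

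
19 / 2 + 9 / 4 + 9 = 83 / 4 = 20.75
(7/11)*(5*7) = 245/11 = 22.27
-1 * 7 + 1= -6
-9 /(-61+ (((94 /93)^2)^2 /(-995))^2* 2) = 49859998300226819250225 /337939976287936337429893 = 0.15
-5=-5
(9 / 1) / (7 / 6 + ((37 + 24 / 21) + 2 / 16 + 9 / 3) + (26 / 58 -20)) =43848 / 111485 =0.39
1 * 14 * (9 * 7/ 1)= 882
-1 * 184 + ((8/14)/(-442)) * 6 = -284660/1547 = -184.01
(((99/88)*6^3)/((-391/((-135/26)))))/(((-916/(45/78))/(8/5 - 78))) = 18797265/121056728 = 0.16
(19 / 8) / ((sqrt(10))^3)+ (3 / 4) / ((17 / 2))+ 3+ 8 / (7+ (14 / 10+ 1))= 19*sqrt(10) / 800+ 6295 / 1598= 4.01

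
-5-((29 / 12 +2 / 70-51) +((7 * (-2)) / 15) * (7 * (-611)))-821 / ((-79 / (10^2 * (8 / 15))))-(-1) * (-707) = -136072849 / 33180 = -4101.05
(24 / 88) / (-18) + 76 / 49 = 1.54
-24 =-24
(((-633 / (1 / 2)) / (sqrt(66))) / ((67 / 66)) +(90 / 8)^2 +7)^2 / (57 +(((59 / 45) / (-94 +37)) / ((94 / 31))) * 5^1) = 1147210817455287 / 1578303670400 - 32615456031 * sqrt(66) / 368074550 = 6.98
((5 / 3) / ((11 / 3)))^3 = 125 / 1331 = 0.09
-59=-59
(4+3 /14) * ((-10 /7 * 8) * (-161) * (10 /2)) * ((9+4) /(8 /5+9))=17641000 /371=47549.87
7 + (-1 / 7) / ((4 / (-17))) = 213 / 28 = 7.61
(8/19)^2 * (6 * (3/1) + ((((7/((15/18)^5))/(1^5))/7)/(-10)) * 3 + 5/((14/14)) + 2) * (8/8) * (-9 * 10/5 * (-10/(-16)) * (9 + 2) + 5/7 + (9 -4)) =-507.53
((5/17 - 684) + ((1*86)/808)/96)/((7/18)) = -1352357103/769216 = -1758.10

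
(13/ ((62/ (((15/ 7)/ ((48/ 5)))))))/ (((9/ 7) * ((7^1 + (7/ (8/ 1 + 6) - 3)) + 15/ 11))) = 3575/ 575856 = 0.01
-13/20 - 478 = -9573/20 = -478.65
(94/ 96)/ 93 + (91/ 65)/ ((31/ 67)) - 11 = -177749/ 22320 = -7.96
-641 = -641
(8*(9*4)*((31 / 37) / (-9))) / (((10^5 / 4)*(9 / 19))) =-2356 / 1040625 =-0.00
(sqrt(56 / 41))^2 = 56 / 41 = 1.37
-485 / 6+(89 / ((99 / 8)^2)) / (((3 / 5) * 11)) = -52231375 / 646866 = -80.75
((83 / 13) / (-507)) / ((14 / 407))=-33781 / 92274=-0.37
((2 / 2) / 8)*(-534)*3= -801 / 4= -200.25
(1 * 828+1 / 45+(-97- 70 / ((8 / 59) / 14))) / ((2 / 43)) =-25141369 / 180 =-139674.27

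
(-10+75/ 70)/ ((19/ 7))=-125/ 38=-3.29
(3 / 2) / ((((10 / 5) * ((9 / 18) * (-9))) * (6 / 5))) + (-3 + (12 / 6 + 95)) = 3379 / 36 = 93.86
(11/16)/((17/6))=33/136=0.24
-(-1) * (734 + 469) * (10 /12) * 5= 10025 /2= 5012.50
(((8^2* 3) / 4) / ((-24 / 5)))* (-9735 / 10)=9735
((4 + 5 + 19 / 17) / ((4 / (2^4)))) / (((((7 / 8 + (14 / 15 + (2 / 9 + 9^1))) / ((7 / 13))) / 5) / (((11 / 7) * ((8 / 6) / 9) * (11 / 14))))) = 1.81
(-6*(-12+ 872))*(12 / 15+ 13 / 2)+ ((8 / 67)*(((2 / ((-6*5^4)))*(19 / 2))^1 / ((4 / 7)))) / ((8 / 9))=-12618780399 / 335000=-37668.00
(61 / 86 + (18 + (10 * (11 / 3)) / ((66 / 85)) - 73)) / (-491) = 5471 / 380034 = 0.01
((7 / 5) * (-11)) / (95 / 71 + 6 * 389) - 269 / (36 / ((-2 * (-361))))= -11501118473 / 2131830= -5394.95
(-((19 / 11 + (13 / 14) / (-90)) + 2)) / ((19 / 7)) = -51517 / 37620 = -1.37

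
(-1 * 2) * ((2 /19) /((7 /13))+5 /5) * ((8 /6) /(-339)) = 424 /45087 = 0.01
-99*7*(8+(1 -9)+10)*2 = -13860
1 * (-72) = -72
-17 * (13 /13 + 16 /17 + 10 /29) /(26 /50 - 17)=2.36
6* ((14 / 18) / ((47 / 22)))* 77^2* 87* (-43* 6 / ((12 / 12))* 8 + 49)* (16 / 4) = -9081704120.85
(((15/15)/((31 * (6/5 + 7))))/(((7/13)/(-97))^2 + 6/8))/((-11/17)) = -540641140/66697185379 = -0.01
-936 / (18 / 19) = -988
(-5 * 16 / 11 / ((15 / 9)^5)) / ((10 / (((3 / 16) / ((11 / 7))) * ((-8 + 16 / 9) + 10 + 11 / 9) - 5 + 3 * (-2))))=444933 / 756250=0.59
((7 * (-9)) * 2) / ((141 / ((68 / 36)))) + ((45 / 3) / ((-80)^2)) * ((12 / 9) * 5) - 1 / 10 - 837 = -37845407 / 45120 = -838.77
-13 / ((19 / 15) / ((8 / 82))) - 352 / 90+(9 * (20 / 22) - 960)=-368920094 / 385605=-956.73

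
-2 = -2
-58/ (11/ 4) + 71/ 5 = -379/ 55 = -6.89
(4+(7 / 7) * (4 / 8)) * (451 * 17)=34501.50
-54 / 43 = -1.26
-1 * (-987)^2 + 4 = -974165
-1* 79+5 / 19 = -1496 / 19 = -78.74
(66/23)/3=22/23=0.96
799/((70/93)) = 74307/70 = 1061.53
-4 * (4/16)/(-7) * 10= 10/7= 1.43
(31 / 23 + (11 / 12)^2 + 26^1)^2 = 8715902881 / 10969344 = 794.57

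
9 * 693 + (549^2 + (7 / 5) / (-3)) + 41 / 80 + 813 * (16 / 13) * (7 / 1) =981684143 / 3120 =314642.35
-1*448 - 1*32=-480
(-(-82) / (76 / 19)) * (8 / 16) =41 / 4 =10.25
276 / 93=92 / 31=2.97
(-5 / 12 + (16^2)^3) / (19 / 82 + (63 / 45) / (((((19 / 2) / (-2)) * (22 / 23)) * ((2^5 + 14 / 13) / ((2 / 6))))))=1854555088303225 / 25269698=73390472.98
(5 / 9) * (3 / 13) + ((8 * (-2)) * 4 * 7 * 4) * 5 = -349435 / 39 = -8959.87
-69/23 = -3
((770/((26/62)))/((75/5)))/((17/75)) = 119350/221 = 540.05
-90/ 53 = -1.70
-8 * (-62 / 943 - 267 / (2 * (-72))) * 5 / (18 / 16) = -1619020 / 25461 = -63.59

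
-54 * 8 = -432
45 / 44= 1.02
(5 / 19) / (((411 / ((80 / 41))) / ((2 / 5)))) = 160 / 320169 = 0.00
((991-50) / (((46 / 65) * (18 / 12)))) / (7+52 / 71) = 4342715 / 37881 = 114.64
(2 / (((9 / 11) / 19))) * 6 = 836 / 3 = 278.67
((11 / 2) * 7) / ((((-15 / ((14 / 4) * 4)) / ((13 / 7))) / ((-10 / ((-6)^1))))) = -1001 / 9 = -111.22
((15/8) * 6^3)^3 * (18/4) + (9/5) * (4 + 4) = 2989355769/10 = 298935576.90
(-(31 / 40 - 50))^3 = 7633736209 / 64000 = 119277.13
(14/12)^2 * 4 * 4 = 196/9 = 21.78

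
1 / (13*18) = 1 / 234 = 0.00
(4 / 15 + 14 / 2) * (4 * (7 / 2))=1526 / 15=101.73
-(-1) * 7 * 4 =28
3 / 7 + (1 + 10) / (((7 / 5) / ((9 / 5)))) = 102 / 7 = 14.57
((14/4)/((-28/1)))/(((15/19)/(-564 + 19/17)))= 181811/2040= 89.12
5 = 5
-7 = -7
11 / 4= 2.75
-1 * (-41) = 41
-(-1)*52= 52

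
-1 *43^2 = -1849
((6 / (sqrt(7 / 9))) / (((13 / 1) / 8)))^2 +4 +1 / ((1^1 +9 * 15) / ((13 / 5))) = 17333619 / 804440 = 21.55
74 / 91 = 0.81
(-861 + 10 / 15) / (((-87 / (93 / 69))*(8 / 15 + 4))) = 13795 / 4692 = 2.94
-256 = -256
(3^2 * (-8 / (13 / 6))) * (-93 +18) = 2492.31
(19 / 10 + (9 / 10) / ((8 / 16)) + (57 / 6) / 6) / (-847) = -317 / 50820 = -0.01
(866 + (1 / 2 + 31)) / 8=112.19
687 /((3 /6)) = 1374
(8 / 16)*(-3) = -1.50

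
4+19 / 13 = 71 / 13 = 5.46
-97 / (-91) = 97 / 91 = 1.07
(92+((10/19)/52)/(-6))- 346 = -752861/2964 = -254.00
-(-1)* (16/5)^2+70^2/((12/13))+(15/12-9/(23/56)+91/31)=1133850911/213900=5300.85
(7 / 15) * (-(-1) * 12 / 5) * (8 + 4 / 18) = 2072 / 225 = 9.21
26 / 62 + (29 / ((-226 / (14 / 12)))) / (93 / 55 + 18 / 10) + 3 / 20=0.53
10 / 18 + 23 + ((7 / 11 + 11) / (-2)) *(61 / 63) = 1380 / 77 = 17.92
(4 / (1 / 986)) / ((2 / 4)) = 7888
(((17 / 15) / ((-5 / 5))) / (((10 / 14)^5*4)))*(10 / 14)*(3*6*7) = -857157 / 6250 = -137.15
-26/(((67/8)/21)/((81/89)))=-353808/5963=-59.33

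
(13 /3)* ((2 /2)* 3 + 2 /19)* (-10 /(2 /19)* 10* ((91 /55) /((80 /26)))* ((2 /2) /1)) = -907361 /132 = -6873.95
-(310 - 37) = -273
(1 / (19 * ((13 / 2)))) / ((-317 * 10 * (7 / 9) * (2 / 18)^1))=-81 / 2740465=-0.00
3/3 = 1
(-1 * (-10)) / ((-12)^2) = 5 / 72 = 0.07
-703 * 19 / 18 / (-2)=13357 / 36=371.03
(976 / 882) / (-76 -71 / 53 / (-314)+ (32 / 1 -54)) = -8121296 / 719202645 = -0.01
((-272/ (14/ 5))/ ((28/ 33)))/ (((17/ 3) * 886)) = -495/ 21707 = -0.02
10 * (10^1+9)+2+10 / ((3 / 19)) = 766 / 3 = 255.33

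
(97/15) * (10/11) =194/33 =5.88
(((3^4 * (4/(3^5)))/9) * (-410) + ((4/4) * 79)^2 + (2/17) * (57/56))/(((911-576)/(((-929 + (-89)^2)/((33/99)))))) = 138844043788/358785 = 386983.97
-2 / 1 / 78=-1 / 39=-0.03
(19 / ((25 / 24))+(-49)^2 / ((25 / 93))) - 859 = 202274 / 25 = 8090.96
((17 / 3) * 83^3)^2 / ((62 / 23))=2173172661783743 / 558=3894574662694.88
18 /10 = 9 /5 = 1.80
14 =14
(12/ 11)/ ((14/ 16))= 1.25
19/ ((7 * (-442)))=-19/ 3094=-0.01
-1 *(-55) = 55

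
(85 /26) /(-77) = -85 /2002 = -0.04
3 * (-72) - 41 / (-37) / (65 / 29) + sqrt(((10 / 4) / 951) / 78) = -518291 / 2405 + sqrt(20605) / 24726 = -215.50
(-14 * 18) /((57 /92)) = -7728 /19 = -406.74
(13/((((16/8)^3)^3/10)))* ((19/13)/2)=95/512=0.19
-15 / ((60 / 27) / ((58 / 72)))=-87 / 16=-5.44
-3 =-3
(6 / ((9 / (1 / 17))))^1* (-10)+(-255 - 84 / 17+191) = -69.33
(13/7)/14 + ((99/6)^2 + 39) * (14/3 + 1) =345721/196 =1763.88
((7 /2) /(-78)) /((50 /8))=-7 /975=-0.01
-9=-9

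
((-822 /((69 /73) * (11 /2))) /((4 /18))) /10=-90009 /1265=-71.15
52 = 52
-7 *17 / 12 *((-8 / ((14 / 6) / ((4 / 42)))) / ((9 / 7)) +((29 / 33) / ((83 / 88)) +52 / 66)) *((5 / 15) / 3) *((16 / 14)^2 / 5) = -22930144 / 54355455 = -0.42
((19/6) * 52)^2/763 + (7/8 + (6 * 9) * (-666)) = -1973717947/54936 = -35927.59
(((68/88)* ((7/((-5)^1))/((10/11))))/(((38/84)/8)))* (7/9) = -23324/1425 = -16.37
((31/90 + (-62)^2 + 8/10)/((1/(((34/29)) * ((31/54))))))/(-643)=-182375201/45312210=-4.02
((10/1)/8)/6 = 0.21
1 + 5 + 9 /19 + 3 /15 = 634 /95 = 6.67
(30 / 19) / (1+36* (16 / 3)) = 30 / 3667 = 0.01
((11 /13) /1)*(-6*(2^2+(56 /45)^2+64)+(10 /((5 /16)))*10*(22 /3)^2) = 124677608 /8775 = 14208.27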